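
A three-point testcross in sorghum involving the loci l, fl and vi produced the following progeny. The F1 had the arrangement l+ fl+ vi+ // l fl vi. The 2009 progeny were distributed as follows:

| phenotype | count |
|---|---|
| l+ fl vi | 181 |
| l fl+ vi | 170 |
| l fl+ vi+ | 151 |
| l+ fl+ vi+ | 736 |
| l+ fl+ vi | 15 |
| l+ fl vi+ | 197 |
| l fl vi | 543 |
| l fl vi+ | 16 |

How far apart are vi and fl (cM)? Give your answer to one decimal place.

The two rarest classes, l+ fl+ vi and l fl vi+, are the double crossovers. Comparing them with the parentals, only the vi allele has switched, so vi is the middle locus and the order is l – vi – fl.
Crossovers in the vi–fl interval produce the single-crossover classes l+ fl vi+ and l fl+ vi (197 + 170 = 367) plus the double crossovers (31).
RF(vi–fl) = (367 + 31) / 2009 = 398/2009 = 0.1981 → 19.8 cM.

19.8 cM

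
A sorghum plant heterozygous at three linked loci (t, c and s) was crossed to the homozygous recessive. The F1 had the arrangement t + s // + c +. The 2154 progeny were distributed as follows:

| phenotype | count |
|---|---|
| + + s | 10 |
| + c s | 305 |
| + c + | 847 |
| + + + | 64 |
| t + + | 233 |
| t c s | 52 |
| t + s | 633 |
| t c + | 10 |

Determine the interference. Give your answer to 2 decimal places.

The two rarest classes, + + s and t c +, are the double crossovers. Comparing them with the parentals, only the t allele has switched, so t is the middle locus and the order is s – t – c.
s–t: (538 + 20)/2154 = 0.2591; t–c: (116 + 20)/2154 = 0.0631.
Expected DCO frequency = 0.2591 × 0.0631 ≈ 0.01635; observed = 20/2154 ≈ 0.00929.
Coefficient of coincidence = 0.00929/0.01635 ≈ 0.57; interference = 1 − 0.57 = 0.43.

0.43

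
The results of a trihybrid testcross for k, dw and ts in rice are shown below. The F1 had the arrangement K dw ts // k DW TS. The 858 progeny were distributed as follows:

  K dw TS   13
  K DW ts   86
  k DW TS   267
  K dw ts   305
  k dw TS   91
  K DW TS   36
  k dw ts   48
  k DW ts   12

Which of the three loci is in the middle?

The two rarest classes, K dw TS and k DW ts, are the double crossovers. Comparing them with the parentals, only the ts allele has switched, so ts is the middle locus and the order is k – ts – dw.

ts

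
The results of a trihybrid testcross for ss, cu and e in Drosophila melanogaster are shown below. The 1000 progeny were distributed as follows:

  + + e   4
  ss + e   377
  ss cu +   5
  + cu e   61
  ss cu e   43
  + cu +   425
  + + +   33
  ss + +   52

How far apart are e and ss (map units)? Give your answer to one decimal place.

The two most frequent reciprocal classes, + cu + and ss + e, are the parental types, so the F1 was + cu + / ss + e.
The two rarest classes, ss cu + and + + e, are the double crossovers. Comparing them with the parentals, only the ss allele has switched, so ss is the middle locus and the order is e – ss – cu.
Crossovers in the e–ss interval produce the single-crossover classes + cu e and ss + + (61 + 52 = 113) plus the double crossovers (9).
RF(e–ss) = (113 + 9) / 1000 = 122/1000 = 0.1220 → 12.2 map units.

12.2 map units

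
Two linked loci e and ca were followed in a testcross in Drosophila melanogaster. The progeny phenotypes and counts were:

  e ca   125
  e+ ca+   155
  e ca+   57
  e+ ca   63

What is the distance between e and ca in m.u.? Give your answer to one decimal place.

The two most frequent classes, e+ ca+ (155) and e ca (125), are the parental types, so the F1 was e+ ca+ / e ca.
The recombinant classes are e+ ca and e ca+: 63 + 57 = 120.
Recombination frequency = 120/400 = 0.3000 ≈ 30.0%, i.e. 30.0 m.u.

30.0 m.u.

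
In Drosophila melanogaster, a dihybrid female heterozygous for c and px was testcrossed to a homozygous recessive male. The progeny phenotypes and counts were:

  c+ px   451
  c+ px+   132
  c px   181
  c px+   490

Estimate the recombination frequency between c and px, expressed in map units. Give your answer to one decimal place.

25.0 map units

The two most frequent classes, c+ px (451) and c px+ (490), are the parental types, so the F1 was c+ px / c px+.
The recombinant classes are c+ px+ and c px: 132 + 181 = 313.
Recombination frequency = 313/1254 = 0.2496 ≈ 25.0%, i.e. 25.0 map units.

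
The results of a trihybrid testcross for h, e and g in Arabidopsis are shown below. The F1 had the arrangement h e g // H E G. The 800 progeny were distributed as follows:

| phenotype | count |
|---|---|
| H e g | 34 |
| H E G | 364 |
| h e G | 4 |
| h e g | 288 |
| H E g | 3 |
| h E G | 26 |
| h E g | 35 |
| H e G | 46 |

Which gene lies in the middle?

The two rarest classes, h e G and H E g, are the double crossovers. Comparing them with the parentals, only the g allele has switched, so g is the middle locus and the order is e – g – h.

g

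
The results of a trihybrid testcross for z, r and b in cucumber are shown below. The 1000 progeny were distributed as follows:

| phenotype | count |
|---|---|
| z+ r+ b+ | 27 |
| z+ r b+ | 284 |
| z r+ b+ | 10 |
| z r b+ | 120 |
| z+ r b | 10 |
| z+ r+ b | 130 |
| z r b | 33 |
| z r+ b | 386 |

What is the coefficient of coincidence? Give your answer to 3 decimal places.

The two most frequent reciprocal classes, z+ r b+ and z r+ b, are the parental types, so the F1 was z+ r b+ / z r+ b.
The two rarest classes, z+ r b and z r+ b+, are the double crossovers. Comparing them with the parentals, only the b allele has switched, so b is the middle locus and the order is z – b – r.
z–b: (250 + 20)/1000 = 0.2700; b–r: (60 + 20)/1000 = 0.0800.
Expected DCO frequency = 0.2700 × 0.0800 ≈ 0.02160; observed = 20/1000 ≈ 0.02000.
Coefficient of coincidence = 0.02000/0.02160 ≈ 0.926.

0.926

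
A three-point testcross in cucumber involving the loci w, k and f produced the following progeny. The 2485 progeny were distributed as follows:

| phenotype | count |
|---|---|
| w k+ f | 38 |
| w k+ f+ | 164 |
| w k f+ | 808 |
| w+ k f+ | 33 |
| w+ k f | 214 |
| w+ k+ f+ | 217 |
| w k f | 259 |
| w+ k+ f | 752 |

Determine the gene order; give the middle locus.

The two most frequent reciprocal classes, w+ k+ f and w k f+, are the parental types, so the F1 was w+ k+ f / w k f+.
The two rarest classes, w k+ f and w+ k f+, are the double crossovers. Comparing them with the parentals, only the w allele has switched, so w is the middle locus and the order is f – w – k.

w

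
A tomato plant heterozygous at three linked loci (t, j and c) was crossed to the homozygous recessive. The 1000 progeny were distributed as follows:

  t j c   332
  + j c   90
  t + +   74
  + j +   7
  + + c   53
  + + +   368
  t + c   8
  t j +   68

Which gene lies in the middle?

j

The two most frequent reciprocal classes, + + + and t j c, are the parental types, so the F1 was + + + / t j c.
The two rarest classes, + j + and t + c, are the double crossovers. Comparing them with the parentals, only the j allele has switched, so j is the middle locus and the order is t – j – c.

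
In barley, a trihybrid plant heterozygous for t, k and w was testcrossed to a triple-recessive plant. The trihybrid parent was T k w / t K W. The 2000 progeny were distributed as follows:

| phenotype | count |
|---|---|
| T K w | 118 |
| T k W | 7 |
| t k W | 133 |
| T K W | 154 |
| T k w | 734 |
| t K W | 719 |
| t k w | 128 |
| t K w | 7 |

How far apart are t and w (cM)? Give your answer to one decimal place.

14.8 cM

The two rarest classes, T k W and t K w, are the double crossovers. Comparing them with the parentals, only the w allele has switched, so w is the middle locus and the order is t – w – k.
Crossovers in the t–w interval produce the single-crossover classes t k w and T K W (128 + 154 = 282) plus the double crossovers (14).
RF(t–w) = (282 + 14) / 2000 = 296/2000 = 0.1480 → 14.8 cM.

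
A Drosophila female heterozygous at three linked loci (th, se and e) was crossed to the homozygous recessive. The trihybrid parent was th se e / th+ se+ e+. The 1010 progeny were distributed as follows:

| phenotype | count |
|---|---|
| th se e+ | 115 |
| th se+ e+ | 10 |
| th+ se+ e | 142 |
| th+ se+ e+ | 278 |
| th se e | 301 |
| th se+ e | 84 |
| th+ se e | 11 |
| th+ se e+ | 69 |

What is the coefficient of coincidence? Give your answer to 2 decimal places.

0.44

The two rarest classes, th+ se e and th se+ e+, are the double crossovers. Comparing them with the parentals, only the th allele has switched, so th is the middle locus and the order is se – th – e.
se–th: (153 + 21)/1010 = 0.1723; th–e: (257 + 21)/1010 = 0.2752.
Expected DCO frequency = 0.1723 × 0.2752 ≈ 0.04742; observed = 21/1010 ≈ 0.02079.
Coefficient of coincidence = 0.02079/0.04742 ≈ 0.44.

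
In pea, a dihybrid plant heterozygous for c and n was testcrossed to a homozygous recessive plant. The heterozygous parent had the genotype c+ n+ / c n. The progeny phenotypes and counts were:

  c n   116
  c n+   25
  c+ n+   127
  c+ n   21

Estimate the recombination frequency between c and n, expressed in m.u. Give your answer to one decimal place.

15.9 m.u.

The recombinant classes are c+ n and c n+: 21 + 25 = 46.
Recombination frequency = 46/289 = 0.1592 ≈ 15.9%, i.e. 15.9 m.u.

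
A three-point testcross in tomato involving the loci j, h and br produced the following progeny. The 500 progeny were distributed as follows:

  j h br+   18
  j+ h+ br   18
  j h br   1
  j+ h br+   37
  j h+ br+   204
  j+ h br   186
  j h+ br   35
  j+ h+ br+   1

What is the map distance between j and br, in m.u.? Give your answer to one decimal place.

The two most frequent reciprocal classes, j+ h br and j h+ br+, are the parental types, so the F1 was j+ h br / j h+ br+.
The two rarest classes, j h br and j+ h+ br+, are the double crossovers. Comparing them with the parentals, only the j allele has switched, so j is the middle locus and the order is h – j – br.
Crossovers in the j–br interval produce the single-crossover classes j+ h br+ and j h+ br (37 + 35 = 72) plus the double crossovers (2).
RF(j–br) = (72 + 2) / 500 = 74/500 = 0.1480 → 14.8 m.u.

14.8 m.u.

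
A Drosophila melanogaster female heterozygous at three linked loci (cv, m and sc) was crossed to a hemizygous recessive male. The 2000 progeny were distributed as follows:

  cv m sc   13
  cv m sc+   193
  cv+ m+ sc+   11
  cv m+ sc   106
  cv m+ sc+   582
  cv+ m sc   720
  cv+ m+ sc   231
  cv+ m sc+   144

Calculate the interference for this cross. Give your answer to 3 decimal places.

0.609

The two most frequent reciprocal classes, cv m+ sc+ and cv+ m sc, are the parental types, so the F1 was cv m+ sc+ / cv+ m sc.
The two rarest classes, cv+ m+ sc+ and cv m sc, are the double crossovers. Comparing them with the parentals, only the cv allele has switched, so cv is the middle locus and the order is m – cv – sc.
m–cv: (424 + 24)/2000 = 0.2240; cv–sc: (250 + 24)/2000 = 0.1370.
Expected DCO frequency = 0.2240 × 0.1370 ≈ 0.03069; observed = 24/2000 ≈ 0.01200.
Coefficient of coincidence = 0.01200/0.03069 ≈ 0.391; interference = 1 − 0.391 = 0.609.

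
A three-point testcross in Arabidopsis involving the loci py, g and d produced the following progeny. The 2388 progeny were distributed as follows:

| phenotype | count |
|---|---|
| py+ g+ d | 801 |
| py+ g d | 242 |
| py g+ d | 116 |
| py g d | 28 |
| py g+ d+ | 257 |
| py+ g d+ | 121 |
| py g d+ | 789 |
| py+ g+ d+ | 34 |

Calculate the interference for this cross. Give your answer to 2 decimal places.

The two most frequent reciprocal classes, py g d+ and py+ g+ d, are the parental types, so the F1 was py g d+ / py+ g+ d.
The two rarest classes, py g d and py+ g+ d+, are the double crossovers. Comparing them with the parentals, only the d allele has switched, so d is the middle locus and the order is py – d – g.
py–d: (237 + 62)/2388 = 0.1252; d–g: (499 + 62)/2388 = 0.2349.
Expected DCO frequency = 0.1252 × 0.2349 ≈ 0.02941; observed = 62/2388 ≈ 0.02596.
Coefficient of coincidence = 0.02596/0.02941 ≈ 0.88; interference = 1 − 0.88 = 0.12.

0.12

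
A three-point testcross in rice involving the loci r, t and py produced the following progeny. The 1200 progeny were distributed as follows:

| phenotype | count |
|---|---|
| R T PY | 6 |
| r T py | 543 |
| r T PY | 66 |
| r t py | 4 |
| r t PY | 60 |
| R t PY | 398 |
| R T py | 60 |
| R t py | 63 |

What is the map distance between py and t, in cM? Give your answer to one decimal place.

11.6 cM

The two most frequent reciprocal classes, R t PY and r T py, are the parental types, so the F1 was R t PY / r T py.
The two rarest classes, R T PY and r t py, are the double crossovers. Comparing them with the parentals, only the t allele has switched, so t is the middle locus and the order is py – t – r.
Crossovers in the py–t interval produce the single-crossover classes R t py and r T PY (63 + 66 = 129) plus the double crossovers (10).
RF(py–t) = (129 + 10) / 1200 = 139/1200 = 0.1158 → 11.6 cM.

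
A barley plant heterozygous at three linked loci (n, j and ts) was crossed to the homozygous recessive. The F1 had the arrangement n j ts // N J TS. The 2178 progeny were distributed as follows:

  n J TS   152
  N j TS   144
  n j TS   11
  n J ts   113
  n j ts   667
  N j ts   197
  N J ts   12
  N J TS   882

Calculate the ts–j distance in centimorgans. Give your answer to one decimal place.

12.9 centimorgans

The two rarest classes, n j TS and N J ts, are the double crossovers. Comparing them with the parentals, only the ts allele has switched, so ts is the middle locus and the order is j – ts – n.
Crossovers in the j–ts interval produce the single-crossover classes n J ts and N j TS (113 + 144 = 257) plus the double crossovers (23).
RF(j–ts) = (257 + 23) / 2178 = 280/2178 = 0.1286 → 12.9 centimorgans.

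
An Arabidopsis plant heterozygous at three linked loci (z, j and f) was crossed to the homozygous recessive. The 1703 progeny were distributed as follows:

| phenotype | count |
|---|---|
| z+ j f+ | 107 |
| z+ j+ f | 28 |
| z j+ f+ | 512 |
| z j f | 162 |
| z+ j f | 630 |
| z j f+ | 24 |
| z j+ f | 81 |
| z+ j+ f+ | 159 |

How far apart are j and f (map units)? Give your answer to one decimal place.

14.1 map units

The two most frequent reciprocal classes, z+ j f and z j+ f+, are the parental types, so the F1 was z+ j f / z j+ f+.
The two rarest classes, z+ j+ f and z j f+, are the double crossovers. Comparing them with the parentals, only the j allele has switched, so j is the middle locus and the order is f – j – z.
Crossovers in the f–j interval produce the single-crossover classes z+ j f+ and z j+ f (107 + 81 = 188) plus the double crossovers (52).
RF(f–j) = (188 + 52) / 1703 = 240/1703 = 0.1409 → 14.1 map units.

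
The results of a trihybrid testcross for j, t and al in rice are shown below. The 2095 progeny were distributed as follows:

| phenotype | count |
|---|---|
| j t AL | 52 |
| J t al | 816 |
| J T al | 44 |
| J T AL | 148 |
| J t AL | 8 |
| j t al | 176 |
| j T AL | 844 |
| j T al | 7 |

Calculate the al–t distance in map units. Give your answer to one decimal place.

The two most frequent reciprocal classes, j T AL and J t al, are the parental types, so the F1 was j T AL / J t al.
The two rarest classes, j T al and J t AL, are the double crossovers. Comparing them with the parentals, only the al allele has switched, so al is the middle locus and the order is t – al – j.
Crossovers in the t–al interval produce the single-crossover classes j t AL and J T al (52 + 44 = 96) plus the double crossovers (15).
RF(t–al) = (96 + 15) / 2095 = 111/2095 = 0.0530 → 5.3 map units.

5.3 map units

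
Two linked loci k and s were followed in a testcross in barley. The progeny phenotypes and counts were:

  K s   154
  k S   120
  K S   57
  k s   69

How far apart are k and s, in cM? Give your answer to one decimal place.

The two most frequent classes, K s (154) and k S (120), are the parental types, so the F1 was K s / k S.
The recombinant classes are K S and k s: 57 + 69 = 126.
Recombination frequency = 126/400 = 0.3150 ≈ 31.5%, i.e. 31.5 cM.

31.5 cM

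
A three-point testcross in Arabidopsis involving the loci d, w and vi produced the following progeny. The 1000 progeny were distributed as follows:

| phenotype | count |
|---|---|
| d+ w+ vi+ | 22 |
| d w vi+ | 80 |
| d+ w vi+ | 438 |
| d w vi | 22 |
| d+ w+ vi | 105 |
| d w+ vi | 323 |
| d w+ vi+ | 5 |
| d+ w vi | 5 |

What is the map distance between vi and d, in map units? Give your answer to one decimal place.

The two most frequent reciprocal classes, d w+ vi and d+ w vi+, are the parental types, so the F1 was d w+ vi / d+ w vi+.
The two rarest classes, d w+ vi+ and d+ w vi, are the double crossovers. Comparing them with the parentals, only the vi allele has switched, so vi is the middle locus and the order is d – vi – w.
Crossovers in the d–vi interval produce the single-crossover classes d+ w+ vi and d w vi+ (105 + 80 = 185) plus the double crossovers (10).
RF(d–vi) = (185 + 10) / 1000 = 195/1000 = 0.1950 → 19.5 map units.

19.5 map units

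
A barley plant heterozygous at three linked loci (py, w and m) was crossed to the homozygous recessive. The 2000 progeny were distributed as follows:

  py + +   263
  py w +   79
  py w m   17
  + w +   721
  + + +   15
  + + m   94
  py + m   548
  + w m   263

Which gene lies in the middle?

w

The two most frequent reciprocal classes, + w + and py + m, are the parental types, so the F1 was + w + / py + m.
The two rarest classes, + + + and py w m, are the double crossovers. Comparing them with the parentals, only the w allele has switched, so w is the middle locus and the order is m – w – py.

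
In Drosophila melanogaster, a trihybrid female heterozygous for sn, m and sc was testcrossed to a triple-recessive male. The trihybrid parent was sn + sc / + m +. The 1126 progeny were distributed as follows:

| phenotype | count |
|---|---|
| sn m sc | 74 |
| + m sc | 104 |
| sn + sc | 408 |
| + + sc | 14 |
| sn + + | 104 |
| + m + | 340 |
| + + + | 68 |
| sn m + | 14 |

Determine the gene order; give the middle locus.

sn

The two rarest classes, + + sc and sn m +, are the double crossovers. Comparing them with the parentals, only the sn allele has switched, so sn is the middle locus and the order is m – sn – sc.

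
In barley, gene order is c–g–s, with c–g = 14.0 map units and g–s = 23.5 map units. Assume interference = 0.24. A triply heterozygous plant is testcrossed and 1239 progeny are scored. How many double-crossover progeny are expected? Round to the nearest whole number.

Map distances give recombination frequencies of 0.140 and 0.235 for the two intervals.
With interference 0.24 (so coincidence = 0.76), expected double-crossover frequency = 0.140 × 0.235 × 0.76 = 0.02500.
Expected number = 0.02500 × 1239 = 30.98 ≈ 31.

31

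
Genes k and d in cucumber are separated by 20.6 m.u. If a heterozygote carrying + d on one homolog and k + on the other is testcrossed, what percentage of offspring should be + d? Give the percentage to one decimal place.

A map distance of 20.6 m.u. corresponds to a recombination frequency of 0.206.
The F1 is + d / k +, so + d is a parental gamete class with expected frequency (1 − r)/2 = 0.794/2 = 0.3970.
That is 0.3970 = 39.7% of the progeny.

39.7%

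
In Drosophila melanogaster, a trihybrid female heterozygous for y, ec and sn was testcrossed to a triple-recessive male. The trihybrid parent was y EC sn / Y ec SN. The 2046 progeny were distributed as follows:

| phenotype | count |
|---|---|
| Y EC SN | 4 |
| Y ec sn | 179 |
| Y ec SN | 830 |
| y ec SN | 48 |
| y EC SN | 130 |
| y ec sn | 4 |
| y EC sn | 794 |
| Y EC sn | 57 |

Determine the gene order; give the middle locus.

ec

The two rarest classes, y ec sn and Y EC SN, are the double crossovers. Comparing them with the parentals, only the ec allele has switched, so ec is the middle locus and the order is y – ec – sn.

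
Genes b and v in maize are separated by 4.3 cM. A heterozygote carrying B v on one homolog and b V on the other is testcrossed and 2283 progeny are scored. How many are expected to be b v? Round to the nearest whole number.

A map distance of 4.3 cM corresponds to a recombination frequency of 0.043.
The F1 is B v / b V, so b v is a recombinant gamete class with expected frequency r/2 = 0.043/2 = 0.0215.
Expected number = 0.0215 × 2283 = 49.08 ≈ 49.

49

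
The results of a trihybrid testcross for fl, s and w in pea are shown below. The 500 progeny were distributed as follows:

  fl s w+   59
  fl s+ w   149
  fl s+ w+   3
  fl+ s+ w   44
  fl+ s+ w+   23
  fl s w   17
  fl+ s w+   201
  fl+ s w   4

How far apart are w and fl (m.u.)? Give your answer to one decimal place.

The two most frequent reciprocal classes, fl+ s w+ and fl s+ w, are the parental types, so the F1 was fl+ s w+ / fl s+ w.
The two rarest classes, fl+ s w and fl s+ w+, are the double crossovers. Comparing them with the parentals, only the w allele has switched, so w is the middle locus and the order is s – w – fl.
Crossovers in the w–fl interval produce the single-crossover classes fl s w+ and fl+ s+ w (59 + 44 = 103) plus the double crossovers (7).
RF(w–fl) = (103 + 7) / 500 = 110/500 = 0.2200 → 22.0 m.u.

22.0 m.u.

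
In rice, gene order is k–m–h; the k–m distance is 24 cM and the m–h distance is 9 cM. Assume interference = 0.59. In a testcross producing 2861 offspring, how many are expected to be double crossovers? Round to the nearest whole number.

Map distances give recombination frequencies of 0.240 and 0.090 for the two intervals.
With interference 0.59 (so coincidence = 0.41), expected double-crossover frequency = 0.240 × 0.090 × 0.41 = 0.00886.
Expected number = 0.00886 × 2861 = 25.34 ≈ 25.

25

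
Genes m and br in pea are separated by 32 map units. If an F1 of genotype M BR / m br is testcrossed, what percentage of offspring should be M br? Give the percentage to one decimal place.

16.0%

A map distance of 32 map units corresponds to a recombination frequency of 0.320.
The F1 is M BR / m br, so M br is a recombinant gamete class with expected frequency r/2 = 0.320/2 = 0.1600.
That is 0.1600 = 16.0% of the progeny.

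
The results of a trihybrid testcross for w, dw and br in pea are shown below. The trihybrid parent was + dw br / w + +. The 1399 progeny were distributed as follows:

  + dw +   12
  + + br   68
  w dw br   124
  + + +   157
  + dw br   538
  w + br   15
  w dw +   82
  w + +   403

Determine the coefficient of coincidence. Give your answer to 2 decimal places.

The two rarest classes, + dw + and w + br, are the double crossovers. Comparing them with the parentals, only the br allele has switched, so br is the middle locus and the order is w – br – dw.
w–br: (281 + 27)/1399 = 0.2202; br–dw: (150 + 27)/1399 = 0.1265.
Expected DCO frequency = 0.2202 × 0.1265 ≈ 0.02786; observed = 27/1399 ≈ 0.01930.
Coefficient of coincidence = 0.01930/0.02786 ≈ 0.69.

0.69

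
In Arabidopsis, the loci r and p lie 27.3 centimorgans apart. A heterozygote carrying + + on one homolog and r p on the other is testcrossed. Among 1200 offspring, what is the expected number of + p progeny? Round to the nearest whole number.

A map distance of 27.3 centimorgans corresponds to a recombination frequency of 0.273.
The F1 is + + / r p, so + p is a recombinant gamete class with expected frequency r/2 = 0.273/2 = 0.1365.
Expected number = 0.1365 × 1200 = 163.80 ≈ 164.

164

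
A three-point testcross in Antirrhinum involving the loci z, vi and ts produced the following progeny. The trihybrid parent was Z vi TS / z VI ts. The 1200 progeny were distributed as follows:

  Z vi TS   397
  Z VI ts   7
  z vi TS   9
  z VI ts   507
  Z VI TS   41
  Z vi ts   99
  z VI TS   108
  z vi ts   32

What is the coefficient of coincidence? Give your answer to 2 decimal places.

0.97

The two rarest classes, z vi TS and Z VI ts, are the double crossovers. Comparing them with the parentals, only the z allele has switched, so z is the middle locus and the order is ts – z – vi.
ts–z: (207 + 16)/1200 = 0.1858; z–vi: (73 + 16)/1200 = 0.0742.
Expected DCO frequency = 0.1858 × 0.0742 ≈ 0.01379; observed = 16/1200 ≈ 0.01333.
Coefficient of coincidence = 0.01333/0.01379 ≈ 0.97.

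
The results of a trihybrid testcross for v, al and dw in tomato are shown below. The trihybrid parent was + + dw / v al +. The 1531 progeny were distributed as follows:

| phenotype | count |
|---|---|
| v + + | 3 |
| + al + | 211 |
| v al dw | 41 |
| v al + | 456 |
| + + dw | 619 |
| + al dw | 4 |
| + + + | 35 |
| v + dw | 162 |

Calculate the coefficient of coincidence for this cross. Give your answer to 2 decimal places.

0.34

The two rarest classes, + al dw and v + +, are the double crossovers. Comparing them with the parentals, only the al allele has switched, so al is the middle locus and the order is dw – al – v.
dw–al: (76 + 7)/1531 = 0.0542; al–v: (373 + 7)/1531 = 0.2482.
Expected DCO frequency = 0.0542 × 0.2482 ≈ 0.01345; observed = 7/1531 ≈ 0.00457.
Coefficient of coincidence = 0.00457/0.01345 ≈ 0.34.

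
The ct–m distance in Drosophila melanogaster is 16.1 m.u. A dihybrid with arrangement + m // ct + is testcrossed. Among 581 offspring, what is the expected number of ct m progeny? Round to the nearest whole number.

A map distance of 16.1 m.u. corresponds to a recombination frequency of 0.161.
The F1 is + m / ct +, so ct m is a recombinant gamete class with expected frequency r/2 = 0.161/2 = 0.0805.
Expected number = 0.0805 × 581 = 46.77 ≈ 47.

47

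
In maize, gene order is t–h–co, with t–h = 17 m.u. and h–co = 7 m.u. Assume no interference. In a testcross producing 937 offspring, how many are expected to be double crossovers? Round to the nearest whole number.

11

Map distances give recombination frequencies of 0.170 and 0.070 for the two intervals.
With no interference, expected double-crossover frequency = 0.170 × 0.070 = 0.01190.
Expected number = 0.01190 × 937 = 11.15 ≈ 11.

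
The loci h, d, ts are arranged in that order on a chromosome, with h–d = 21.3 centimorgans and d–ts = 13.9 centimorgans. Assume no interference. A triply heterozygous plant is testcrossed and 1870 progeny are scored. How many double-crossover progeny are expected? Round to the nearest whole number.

55

Map distances give recombination frequencies of 0.213 and 0.139 for the two intervals.
With no interference, expected double-crossover frequency = 0.213 × 0.139 = 0.02961.
Expected number = 0.02961 × 1870 = 55.37 ≈ 55.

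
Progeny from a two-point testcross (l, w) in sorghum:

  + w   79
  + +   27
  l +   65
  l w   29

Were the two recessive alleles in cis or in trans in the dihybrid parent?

The two most frequent classes are + w (79) and l + (65); these are the parental (non-recombinant) types.
So the F1 carried + w on one chromosome and l + on the other — the recessive alleles are on opposite chromosomes (trans / repulsion).

trans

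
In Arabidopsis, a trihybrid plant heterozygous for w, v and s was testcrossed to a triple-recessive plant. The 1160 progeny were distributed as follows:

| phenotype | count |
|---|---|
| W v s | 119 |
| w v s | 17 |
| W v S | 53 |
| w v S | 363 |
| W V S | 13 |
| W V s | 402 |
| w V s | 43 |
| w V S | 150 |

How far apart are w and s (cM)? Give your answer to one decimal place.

The two most frequent reciprocal classes, W V s and w v S, are the parental types, so the F1 was W V s / w v S.
The two rarest classes, W V S and w v s, are the double crossovers. Comparing them with the parentals, only the s allele has switched, so s is the middle locus and the order is w – s – v.
Crossovers in the w–s interval produce the single-crossover classes w V s and W v S (43 + 53 = 96) plus the double crossovers (30).
RF(w–s) = (96 + 30) / 1160 = 126/1160 = 0.1086 → 10.9 cM.

10.9 cM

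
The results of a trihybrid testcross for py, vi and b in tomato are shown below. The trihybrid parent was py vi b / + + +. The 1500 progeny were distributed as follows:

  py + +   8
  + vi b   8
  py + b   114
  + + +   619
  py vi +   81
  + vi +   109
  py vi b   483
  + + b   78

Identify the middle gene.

py

The two rarest classes, + vi b and py + +, are the double crossovers. Comparing them with the parentals, only the py allele has switched, so py is the middle locus and the order is b – py – vi.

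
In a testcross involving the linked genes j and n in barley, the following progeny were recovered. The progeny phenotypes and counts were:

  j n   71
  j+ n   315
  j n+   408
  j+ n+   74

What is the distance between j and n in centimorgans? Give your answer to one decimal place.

16.7 centimorgans

The two most frequent classes, j+ n (315) and j n+ (408), are the parental types, so the F1 was j+ n / j n+.
The recombinant classes are j+ n+ and j n: 74 + 71 = 145.
Recombination frequency = 145/868 = 0.1671 ≈ 16.7%, i.e. 16.7 centimorgans.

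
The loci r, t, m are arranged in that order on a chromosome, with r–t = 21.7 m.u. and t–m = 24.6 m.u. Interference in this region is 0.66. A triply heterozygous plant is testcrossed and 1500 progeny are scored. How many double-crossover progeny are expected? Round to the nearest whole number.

Map distances give recombination frequencies of 0.217 and 0.246 for the two intervals.
With interference 0.66 (so coincidence = 0.34), expected double-crossover frequency = 0.217 × 0.246 × 0.34 = 0.01815.
Expected number = 0.01815 × 1500 = 27.22 ≈ 27.

27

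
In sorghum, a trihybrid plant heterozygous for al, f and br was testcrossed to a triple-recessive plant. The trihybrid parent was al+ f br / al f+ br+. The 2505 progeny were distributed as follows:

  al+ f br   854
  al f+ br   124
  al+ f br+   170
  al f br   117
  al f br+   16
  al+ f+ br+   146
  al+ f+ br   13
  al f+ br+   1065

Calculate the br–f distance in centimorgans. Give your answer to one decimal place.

12.9 centimorgans

The two rarest classes, al+ f+ br and al f br+, are the double crossovers. Comparing them with the parentals, only the f allele has switched, so f is the middle locus and the order is al – f – br.
Crossovers in the f–br interval produce the single-crossover classes al+ f br+ and al f+ br (170 + 124 = 294) plus the double crossovers (29).
RF(f–br) = (294 + 29) / 2505 = 323/2505 = 0.1289 → 12.9 centimorgans.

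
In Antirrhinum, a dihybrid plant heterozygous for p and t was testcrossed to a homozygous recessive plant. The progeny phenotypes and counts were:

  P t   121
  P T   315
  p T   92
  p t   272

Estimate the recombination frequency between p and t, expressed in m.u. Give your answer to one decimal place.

26.6 m.u.

The two most frequent classes, P T (315) and p t (272), are the parental types, so the F1 was P T / p t.
The recombinant classes are P t and p T: 121 + 92 = 213.
Recombination frequency = 213/800 = 0.2662 ≈ 26.6%, i.e. 26.6 m.u.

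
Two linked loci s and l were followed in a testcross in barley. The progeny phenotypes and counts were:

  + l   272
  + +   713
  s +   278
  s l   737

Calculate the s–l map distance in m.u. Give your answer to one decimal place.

27.5 m.u.

The two most frequent classes, + + (713) and s l (737), are the parental types, so the F1 was + + / s l.
The recombinant classes are + l and s +: 272 + 278 = 550.
Recombination frequency = 550/2000 = 0.2750 ≈ 27.5%, i.e. 27.5 m.u.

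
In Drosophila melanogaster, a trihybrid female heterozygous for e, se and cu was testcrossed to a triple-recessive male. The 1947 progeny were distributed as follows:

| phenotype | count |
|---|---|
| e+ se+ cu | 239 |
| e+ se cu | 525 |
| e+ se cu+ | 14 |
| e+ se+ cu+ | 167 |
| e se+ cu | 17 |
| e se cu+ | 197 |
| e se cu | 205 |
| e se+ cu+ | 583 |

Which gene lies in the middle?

The two most frequent reciprocal classes, e+ se cu and e se+ cu+, are the parental types, so the F1 was e+ se cu / e se+ cu+.
The two rarest classes, e+ se cu+ and e se+ cu, are the double crossovers. Comparing them with the parentals, only the cu allele has switched, so cu is the middle locus and the order is se – cu – e.

cu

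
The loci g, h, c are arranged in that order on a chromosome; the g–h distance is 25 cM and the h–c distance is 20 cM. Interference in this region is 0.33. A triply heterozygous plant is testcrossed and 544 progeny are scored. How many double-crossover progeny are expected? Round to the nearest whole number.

18

Map distances give recombination frequencies of 0.250 and 0.200 for the two intervals.
With interference 0.33 (so coincidence = 0.67), expected double-crossover frequency = 0.250 × 0.200 × 0.67 = 0.03350.
Expected number = 0.03350 × 544 = 18.22 ≈ 18.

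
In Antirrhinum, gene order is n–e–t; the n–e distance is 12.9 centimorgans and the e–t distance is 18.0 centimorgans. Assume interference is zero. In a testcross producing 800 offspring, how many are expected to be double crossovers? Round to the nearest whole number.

19

Map distances give recombination frequencies of 0.129 and 0.180 for the two intervals.
With no interference, expected double-crossover frequency = 0.129 × 0.180 = 0.02322.
Expected number = 0.02322 × 800 = 18.58 ≈ 19.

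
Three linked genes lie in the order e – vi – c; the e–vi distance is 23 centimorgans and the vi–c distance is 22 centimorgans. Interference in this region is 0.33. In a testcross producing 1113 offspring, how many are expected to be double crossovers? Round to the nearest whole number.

Map distances give recombination frequencies of 0.230 and 0.220 for the two intervals.
With interference 0.33 (so coincidence = 0.67), expected double-crossover frequency = 0.230 × 0.220 × 0.67 = 0.03390.
Expected number = 0.03390 × 1113 = 37.73 ≈ 38.

38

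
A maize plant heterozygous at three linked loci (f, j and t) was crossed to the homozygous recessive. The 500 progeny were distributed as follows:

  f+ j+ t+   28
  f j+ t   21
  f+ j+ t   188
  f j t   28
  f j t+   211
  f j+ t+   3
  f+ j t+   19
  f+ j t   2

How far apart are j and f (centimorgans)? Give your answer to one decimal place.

9.0 centimorgans

The two most frequent reciprocal classes, f+ j+ t and f j t+, are the parental types, so the F1 was f+ j+ t / f j t+.
The two rarest classes, f+ j t and f j+ t+, are the double crossovers. Comparing them with the parentals, only the j allele has switched, so j is the middle locus and the order is t – j – f.
Crossovers in the j–f interval produce the single-crossover classes f j+ t and f+ j t+ (21 + 19 = 40) plus the double crossovers (5).
RF(j–f) = (40 + 5) / 500 = 45/500 = 0.0900 → 9.0 centimorgans.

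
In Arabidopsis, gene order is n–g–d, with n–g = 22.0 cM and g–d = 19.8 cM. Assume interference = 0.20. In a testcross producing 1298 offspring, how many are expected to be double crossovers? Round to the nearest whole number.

Map distances give recombination frequencies of 0.220 and 0.198 for the two intervals.
With interference 0.20 (so coincidence = 0.80), expected double-crossover frequency = 0.220 × 0.198 × 0.80 = 0.03485.
Expected number = 0.03485 × 1298 = 45.23 ≈ 45.

45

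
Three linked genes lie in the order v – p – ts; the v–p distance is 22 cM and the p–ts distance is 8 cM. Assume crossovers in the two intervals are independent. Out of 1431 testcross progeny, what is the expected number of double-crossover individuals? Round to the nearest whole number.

Map distances give recombination frequencies of 0.220 and 0.080 for the two intervals.
With no interference, expected double-crossover frequency = 0.220 × 0.080 = 0.01760.
Expected number = 0.01760 × 1431 = 25.19 ≈ 25.

25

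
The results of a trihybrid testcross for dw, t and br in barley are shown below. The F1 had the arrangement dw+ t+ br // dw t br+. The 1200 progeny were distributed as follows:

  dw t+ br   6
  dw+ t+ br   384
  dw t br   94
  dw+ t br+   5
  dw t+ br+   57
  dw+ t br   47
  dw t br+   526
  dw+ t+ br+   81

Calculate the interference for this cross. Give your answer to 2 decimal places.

0.38

The two rarest classes, dw t+ br and dw+ t br+, are the double crossovers. Comparing them with the parentals, only the dw allele has switched, so dw is the middle locus and the order is br – dw – t.
br–dw: (175 + 11)/1200 = 0.1550; dw–t: (104 + 11)/1200 = 0.0958.
Expected DCO frequency = 0.1550 × 0.0958 ≈ 0.01485; observed = 11/1200 ≈ 0.00917.
Coefficient of coincidence = 0.00917/0.01485 ≈ 0.62; interference = 1 − 0.62 = 0.38.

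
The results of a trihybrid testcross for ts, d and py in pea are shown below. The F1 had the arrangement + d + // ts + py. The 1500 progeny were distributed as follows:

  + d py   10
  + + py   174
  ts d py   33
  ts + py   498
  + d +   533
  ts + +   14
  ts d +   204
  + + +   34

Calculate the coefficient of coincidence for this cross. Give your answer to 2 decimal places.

The two rarest classes, + d py and ts + +, are the double crossovers. Comparing them with the parentals, only the py allele has switched, so py is the middle locus and the order is d – py – ts.
d–py: (67 + 24)/1500 = 0.0607; py–ts: (378 + 24)/1500 = 0.2680.
Expected DCO frequency = 0.0607 × 0.2680 ≈ 0.01627; observed = 24/1500 ≈ 0.01600.
Coefficient of coincidence = 0.01600/0.01627 ≈ 0.98.

0.98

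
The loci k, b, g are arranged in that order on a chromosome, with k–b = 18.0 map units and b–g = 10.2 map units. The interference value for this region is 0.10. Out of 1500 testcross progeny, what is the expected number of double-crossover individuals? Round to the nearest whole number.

Map distances give recombination frequencies of 0.180 and 0.102 for the two intervals.
With interference 0.10 (so coincidence = 0.90), expected double-crossover frequency = 0.180 × 0.102 × 0.90 = 0.01652.
Expected number = 0.01652 × 1500 = 24.79 ≈ 25.

25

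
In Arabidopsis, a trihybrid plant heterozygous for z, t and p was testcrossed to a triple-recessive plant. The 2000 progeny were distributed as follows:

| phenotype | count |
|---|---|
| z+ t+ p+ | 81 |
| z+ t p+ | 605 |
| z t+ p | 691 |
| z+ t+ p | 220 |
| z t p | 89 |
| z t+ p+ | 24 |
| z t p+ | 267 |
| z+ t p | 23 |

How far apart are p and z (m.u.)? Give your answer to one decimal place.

The two most frequent reciprocal classes, z t+ p and z+ t p+, are the parental types, so the F1 was z t+ p / z+ t p+.
The two rarest classes, z t+ p+ and z+ t p, are the double crossovers. Comparing them with the parentals, only the p allele has switched, so p is the middle locus and the order is t – p – z.
Crossovers in the p–z interval produce the single-crossover classes z+ t+ p and z t p+ (220 + 267 = 487) plus the double crossovers (47).
RF(p–z) = (487 + 47) / 2000 = 534/2000 = 0.2670 → 26.7 m.u.

26.7 m.u.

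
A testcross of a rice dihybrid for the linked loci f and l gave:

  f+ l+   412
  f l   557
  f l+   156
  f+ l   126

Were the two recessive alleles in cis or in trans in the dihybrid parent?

The two most frequent classes are f+ l+ (412) and f l (557); these are the parental (non-recombinant) types.
So the F1 carried f+ l+ on one chromosome and f l on the other — the recessive alleles are on the same chromosome (cis / coupling).

cis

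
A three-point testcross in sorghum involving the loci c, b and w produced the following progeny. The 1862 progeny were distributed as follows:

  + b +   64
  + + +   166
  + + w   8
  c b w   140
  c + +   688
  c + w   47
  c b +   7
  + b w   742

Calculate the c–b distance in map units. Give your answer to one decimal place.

The two most frequent reciprocal classes, c + + and + b w, are the parental types, so the F1 was c + + / + b w.
The two rarest classes, c b + and + + w, are the double crossovers. Comparing them with the parentals, only the b allele has switched, so b is the middle locus and the order is c – b – w.
Crossovers in the c–b interval produce the single-crossover classes + + + and c b w (166 + 140 = 306) plus the double crossovers (15).
RF(c–b) = (306 + 15) / 1862 = 321/1862 = 0.1724 → 17.2 map units.

17.2 map units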